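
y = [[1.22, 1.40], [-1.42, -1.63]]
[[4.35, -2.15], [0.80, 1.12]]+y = [[5.57, -0.75], [-0.62, -0.51]]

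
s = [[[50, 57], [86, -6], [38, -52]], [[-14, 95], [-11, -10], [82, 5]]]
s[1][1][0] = -11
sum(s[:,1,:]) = 59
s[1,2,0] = 82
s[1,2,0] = 82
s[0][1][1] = -6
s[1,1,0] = -11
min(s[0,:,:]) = -52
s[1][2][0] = 82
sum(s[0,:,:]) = 173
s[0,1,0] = 86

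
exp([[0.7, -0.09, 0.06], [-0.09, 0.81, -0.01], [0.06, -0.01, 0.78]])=[[2.03, -0.19, 0.13], [-0.19, 2.26, -0.03], [0.13, -0.03, 2.19]]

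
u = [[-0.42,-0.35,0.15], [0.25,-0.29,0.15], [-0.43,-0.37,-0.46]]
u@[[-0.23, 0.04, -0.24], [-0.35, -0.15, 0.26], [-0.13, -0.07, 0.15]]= [[0.2, 0.03, 0.03],  [0.02, 0.04, -0.11],  [0.29, 0.07, -0.06]]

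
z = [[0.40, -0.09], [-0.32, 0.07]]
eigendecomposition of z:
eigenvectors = [[0.78, 0.22],[-0.62, 0.98]]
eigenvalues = [0.47, -0.0]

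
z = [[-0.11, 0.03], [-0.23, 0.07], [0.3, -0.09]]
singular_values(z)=[0.41, 0.0]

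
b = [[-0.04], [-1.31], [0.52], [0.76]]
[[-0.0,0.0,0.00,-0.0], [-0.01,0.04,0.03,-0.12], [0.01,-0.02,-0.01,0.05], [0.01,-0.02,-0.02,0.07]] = b @ [[0.01, -0.03, -0.02, 0.09]]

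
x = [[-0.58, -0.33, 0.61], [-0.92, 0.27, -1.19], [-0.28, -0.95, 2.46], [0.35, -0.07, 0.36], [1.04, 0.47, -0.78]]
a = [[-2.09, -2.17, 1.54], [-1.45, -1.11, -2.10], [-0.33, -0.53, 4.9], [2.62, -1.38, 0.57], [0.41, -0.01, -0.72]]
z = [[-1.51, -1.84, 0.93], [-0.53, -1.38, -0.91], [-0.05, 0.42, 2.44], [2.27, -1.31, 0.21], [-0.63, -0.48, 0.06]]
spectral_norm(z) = 2.96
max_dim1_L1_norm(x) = 3.69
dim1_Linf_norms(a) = [2.17, 2.1, 4.9, 2.62, 0.72]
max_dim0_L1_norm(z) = 5.43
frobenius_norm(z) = 4.82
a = x + z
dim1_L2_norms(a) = [3.38, 2.78, 4.94, 3.02, 0.83]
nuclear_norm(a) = 12.04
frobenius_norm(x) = 3.51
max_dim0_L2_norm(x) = 2.93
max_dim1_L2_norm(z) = 2.63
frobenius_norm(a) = 7.31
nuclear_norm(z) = 8.33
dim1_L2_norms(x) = [0.9, 1.53, 2.65, 0.51, 1.38]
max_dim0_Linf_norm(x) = 2.46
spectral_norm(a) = 5.70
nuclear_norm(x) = 4.71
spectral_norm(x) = 3.15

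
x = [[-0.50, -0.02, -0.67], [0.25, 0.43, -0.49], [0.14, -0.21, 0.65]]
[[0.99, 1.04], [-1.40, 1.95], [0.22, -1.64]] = x@[[-3.22, 0.33], [-0.33, 2.22], [0.93, -1.87]]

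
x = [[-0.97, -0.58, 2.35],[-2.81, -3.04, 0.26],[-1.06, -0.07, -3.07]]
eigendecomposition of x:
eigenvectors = [[-0.50+0.00j,(-0.01-0.19j),(-0.01+0.19j)], [0.82+0.00j,0.93+0.00j,0.93-0.00j], [(0.26+0j),0.29+0.15j,0.29-0.15j]]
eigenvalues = [(-1.24+0j), (-2.92+0.62j), (-2.92-0.62j)]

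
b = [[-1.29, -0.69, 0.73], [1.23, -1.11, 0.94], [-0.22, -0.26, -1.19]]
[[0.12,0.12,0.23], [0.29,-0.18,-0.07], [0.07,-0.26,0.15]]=b @ [[0.03, -0.10, -0.14], [-0.24, 0.21, -0.15], [-0.01, 0.19, -0.07]]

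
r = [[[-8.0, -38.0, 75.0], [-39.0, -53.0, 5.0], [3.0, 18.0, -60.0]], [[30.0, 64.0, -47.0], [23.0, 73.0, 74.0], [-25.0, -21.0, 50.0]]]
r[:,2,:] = [[3.0, 18.0, -60.0], [-25.0, -21.0, 50.0]]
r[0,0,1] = -38.0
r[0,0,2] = 75.0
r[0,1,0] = -39.0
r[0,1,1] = -53.0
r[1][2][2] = 50.0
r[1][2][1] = -21.0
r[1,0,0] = 30.0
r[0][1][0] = -39.0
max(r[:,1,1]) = 73.0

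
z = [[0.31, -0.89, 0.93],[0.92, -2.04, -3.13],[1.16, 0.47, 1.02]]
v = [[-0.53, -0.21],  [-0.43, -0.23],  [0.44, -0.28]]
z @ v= [[0.63, -0.12], [-0.99, 1.15], [-0.37, -0.64]]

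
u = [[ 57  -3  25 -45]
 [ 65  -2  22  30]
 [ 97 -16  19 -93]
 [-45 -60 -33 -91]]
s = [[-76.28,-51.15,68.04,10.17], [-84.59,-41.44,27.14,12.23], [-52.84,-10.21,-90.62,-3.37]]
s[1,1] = -41.44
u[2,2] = 19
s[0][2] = 68.04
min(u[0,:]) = -45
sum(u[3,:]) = -229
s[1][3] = 12.23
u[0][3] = -45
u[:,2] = [25, 22, 19, -33]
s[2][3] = -3.37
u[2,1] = -16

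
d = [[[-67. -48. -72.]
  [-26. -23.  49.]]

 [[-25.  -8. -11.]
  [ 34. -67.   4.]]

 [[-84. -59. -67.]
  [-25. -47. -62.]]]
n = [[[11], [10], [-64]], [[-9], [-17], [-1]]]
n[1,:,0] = [-9, -17, -1]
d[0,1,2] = 49.0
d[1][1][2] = 4.0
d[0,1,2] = 49.0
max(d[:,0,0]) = -25.0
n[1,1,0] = -17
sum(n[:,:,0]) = -70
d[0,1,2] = 49.0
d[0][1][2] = 49.0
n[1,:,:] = [[-9], [-17], [-1]]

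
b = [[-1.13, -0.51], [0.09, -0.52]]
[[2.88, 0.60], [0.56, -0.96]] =b @ [[-1.92, -1.27],[-1.4, 1.63]]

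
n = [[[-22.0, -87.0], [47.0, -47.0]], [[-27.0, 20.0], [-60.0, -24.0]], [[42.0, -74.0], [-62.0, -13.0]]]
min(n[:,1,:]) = -62.0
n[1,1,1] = -24.0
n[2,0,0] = 42.0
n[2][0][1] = -74.0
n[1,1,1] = -24.0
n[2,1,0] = -62.0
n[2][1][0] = -62.0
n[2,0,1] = -74.0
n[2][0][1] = -74.0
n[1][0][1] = 20.0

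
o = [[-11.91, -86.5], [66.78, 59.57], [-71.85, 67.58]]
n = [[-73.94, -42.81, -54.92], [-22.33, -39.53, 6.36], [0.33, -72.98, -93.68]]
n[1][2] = 6.36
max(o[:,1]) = 67.58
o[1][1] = 59.57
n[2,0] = 0.33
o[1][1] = 59.57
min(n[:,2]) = -93.68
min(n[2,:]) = -93.68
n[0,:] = [-73.94, -42.81, -54.92]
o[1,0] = 66.78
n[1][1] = -39.53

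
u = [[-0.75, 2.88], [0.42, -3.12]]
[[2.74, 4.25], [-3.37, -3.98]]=u @ [[1.03, -1.6], [1.22, 1.06]]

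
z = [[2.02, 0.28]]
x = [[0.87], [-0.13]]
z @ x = [[1.72]]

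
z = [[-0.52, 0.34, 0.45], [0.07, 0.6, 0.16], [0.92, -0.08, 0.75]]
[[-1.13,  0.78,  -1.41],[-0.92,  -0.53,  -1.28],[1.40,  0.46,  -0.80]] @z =[[-0.66, 0.2, -1.44], [-0.74, -0.53, -1.46], [-1.43, 0.82, 0.10]]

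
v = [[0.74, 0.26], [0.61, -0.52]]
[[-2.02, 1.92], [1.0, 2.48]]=v@ [[-1.45,3.03], [-3.63,-1.22]]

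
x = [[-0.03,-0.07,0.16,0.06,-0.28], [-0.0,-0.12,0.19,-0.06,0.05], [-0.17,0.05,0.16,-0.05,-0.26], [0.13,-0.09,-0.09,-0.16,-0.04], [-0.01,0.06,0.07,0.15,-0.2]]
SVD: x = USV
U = [[-0.61, -0.21, 0.19, 0.43, -0.60], [-0.08, -0.69, -0.57, 0.28, 0.34], [-0.63, -0.13, -0.03, -0.75, 0.15], [0.16, -0.54, 0.78, -0.01, 0.27], [-0.43, 0.41, 0.15, 0.43, 0.66]]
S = [0.52, 0.27, 0.23, 0.18, 0.04]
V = [[0.29,-0.04,-0.50,-0.18,0.8], [-0.17,0.6,-0.40,0.67,-0.01], [0.43,-0.03,-0.62,-0.24,-0.60], [0.61,-0.42,0.19,0.64,0.01], [0.57,0.68,0.41,-0.22,0.03]]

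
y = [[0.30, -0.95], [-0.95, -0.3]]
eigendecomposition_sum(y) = [[0.65, -0.48], [-0.47, 0.35]] + [[-0.35, -0.48],[-0.48, -0.65]]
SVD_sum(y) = [[0.3, 0.0], [-0.95, 0.00]] + [[0.0, -0.95], [0.00, -0.30]]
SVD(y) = [[-0.3,0.95], [0.95,0.30]] @ diag([0.9962429422585637, 0.9962429422585637]) @ [[-1.0, -0.0], [-0.00, -1.0]]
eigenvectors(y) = [[0.81,0.59], [-0.59,0.81]]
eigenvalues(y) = [1.0, -1.0]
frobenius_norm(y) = 1.41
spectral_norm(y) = 1.00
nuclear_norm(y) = 1.99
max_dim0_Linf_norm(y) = 0.95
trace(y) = 0.00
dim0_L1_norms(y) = [1.25, 1.25]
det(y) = -0.99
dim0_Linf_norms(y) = [0.95, 0.95]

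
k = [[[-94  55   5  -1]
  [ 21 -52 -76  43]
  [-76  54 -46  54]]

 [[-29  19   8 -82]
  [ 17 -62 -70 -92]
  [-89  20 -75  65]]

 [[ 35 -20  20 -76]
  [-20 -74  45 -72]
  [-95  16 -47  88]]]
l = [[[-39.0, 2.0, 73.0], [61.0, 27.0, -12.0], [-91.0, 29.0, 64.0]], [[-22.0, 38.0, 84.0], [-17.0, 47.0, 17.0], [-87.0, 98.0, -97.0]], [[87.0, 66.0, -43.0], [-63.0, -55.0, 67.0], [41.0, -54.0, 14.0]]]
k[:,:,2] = [[5, -76, -46], [8, -70, -75], [20, 45, -47]]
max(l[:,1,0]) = 61.0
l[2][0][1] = 66.0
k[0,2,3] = 54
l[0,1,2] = -12.0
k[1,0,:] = [-29, 19, 8, -82]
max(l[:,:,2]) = 84.0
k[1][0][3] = -82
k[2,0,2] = 20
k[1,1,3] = -92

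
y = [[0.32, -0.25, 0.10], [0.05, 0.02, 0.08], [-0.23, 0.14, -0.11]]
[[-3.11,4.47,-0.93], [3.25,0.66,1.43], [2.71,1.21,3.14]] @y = [[-0.56, 0.74, 0.15],[0.74, -0.60, 0.22],[0.21, -0.21, 0.02]]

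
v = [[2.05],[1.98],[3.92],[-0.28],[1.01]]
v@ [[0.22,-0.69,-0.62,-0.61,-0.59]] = [[0.45, -1.41, -1.27, -1.25, -1.21],  [0.44, -1.37, -1.23, -1.21, -1.17],  [0.86, -2.7, -2.43, -2.39, -2.31],  [-0.06, 0.19, 0.17, 0.17, 0.17],  [0.22, -0.70, -0.63, -0.62, -0.6]]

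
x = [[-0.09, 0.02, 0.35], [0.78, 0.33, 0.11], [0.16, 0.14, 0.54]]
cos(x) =[[0.96, -0.03, -0.08], [-0.10, 0.93, -0.18], [-0.09, -0.06, 0.83]]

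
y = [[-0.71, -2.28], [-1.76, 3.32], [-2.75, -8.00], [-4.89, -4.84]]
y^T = [[-0.71, -1.76, -2.75, -4.89], [-2.28, 3.32, -8.0, -4.84]]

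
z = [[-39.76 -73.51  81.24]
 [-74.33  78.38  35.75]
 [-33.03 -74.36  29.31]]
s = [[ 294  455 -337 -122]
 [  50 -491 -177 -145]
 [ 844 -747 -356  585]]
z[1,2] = 35.75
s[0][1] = 455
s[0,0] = 294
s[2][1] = -747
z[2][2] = 29.31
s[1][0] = 50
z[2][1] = -74.36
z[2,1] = -74.36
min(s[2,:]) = -747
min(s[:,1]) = -747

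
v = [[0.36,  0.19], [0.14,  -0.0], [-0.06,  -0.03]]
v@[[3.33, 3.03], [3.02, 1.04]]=[[1.77,1.29], [0.47,0.42], [-0.29,-0.21]]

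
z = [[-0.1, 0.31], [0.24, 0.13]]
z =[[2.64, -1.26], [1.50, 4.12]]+[[-2.74, 1.57], [-1.26, -3.99]]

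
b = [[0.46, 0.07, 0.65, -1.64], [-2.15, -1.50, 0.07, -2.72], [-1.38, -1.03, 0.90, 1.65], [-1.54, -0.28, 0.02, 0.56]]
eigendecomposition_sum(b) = [[-0.23+1.62j, (0.04+0.23j), 0.09-0.48j, -0.31+2.07j], [(-1.09-14.84j), -0.80-2.00j, 0.16+4.43j, -1.25-19.01j], [-0.20-5.11j, -0.25-0.70j, 0.01+1.52j, -0.21-6.54j], [-0.30-0.81j, (-0.08-0.1j), (0.08+0.25j), -0.37-1.04j]] + [[(-0.23-1.62j), 0.04-0.23j, (0.09+0.48j), (-0.31-2.07j)], [-1.09+14.84j, -0.80+2.00j, 0.16-4.43j, -1.25+19.01j], [(-0.2+5.11j), -0.25+0.70j, 0.01-1.52j, (-0.21+6.54j)], [(-0.3+0.81j), (-0.08+0.1j), (0.08-0.25j), -0.37+1.04j]] + [[0.46+0.09j,-0.00+0.08j,0.24-0.16j,(-0.51-0.25j)], [(0.01-0.3j),0.05-0.00j,-0.13-0.14j,(-0.11+0.35j)], [-0.49+1.49j,-0.26-0.05j,0.44+0.86j,1.04-1.58j], [-0.47+0.31j,-0.06-0.07j,(-0.07+0.34j),(0.65-0.21j)]] + [[(0.46-0.09j), -0.00-0.08j, 0.24+0.16j, -0.51+0.25j], [0.01+0.30j, 0.05+0.00j, -0.13+0.14j, -0.11-0.35j], [-0.49-1.49j, (-0.26+0.05j), 0.44-0.86j, 1.04+1.58j], [-0.47-0.31j, -0.06+0.07j, (-0.07-0.34j), 0.65+0.21j]]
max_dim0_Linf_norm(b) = 2.72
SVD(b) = [[0.26, -0.41, -0.70, 0.52], [0.96, 0.07, 0.13, -0.25], [-0.02, 0.78, -0.6, -0.19], [0.13, 0.47, 0.36, 0.79]] @ diag([3.9349209135596266, 3.166684208523255, 1.0694506347255015, 0.4593298024358283]) @ [[-0.53, -0.36, 0.05, -0.76], [-0.67, -0.34, 0.14, 0.64], [-0.30, 0.26, -0.92, 0.02], [-0.41, 0.83, 0.37, -0.08]]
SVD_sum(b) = [[-0.54, -0.37, 0.06, -0.77], [-2.01, -1.37, 0.21, -2.87], [0.05, 0.03, -0.01, 0.07], [-0.27, -0.18, 0.03, -0.38]] + [[0.87, 0.44, -0.18, -0.83], [-0.14, -0.07, 0.03, 0.14], [-1.66, -0.83, 0.35, 1.58], [-1.01, -0.5, 0.21, 0.96]] + [[0.23, -0.2, 0.69, -0.02],[-0.04, 0.04, -0.12, 0.00],[0.19, -0.17, 0.59, -0.01],[-0.12, 0.10, -0.35, 0.01]] + [[-0.10,0.2,0.09,-0.02],[0.05,-0.1,-0.04,0.01],[0.04,-0.07,-0.03,0.01],[-0.15,0.3,0.13,-0.03]]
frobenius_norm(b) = 5.18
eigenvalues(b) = [(-1.4+0.09j), (-1.4-0.09j), (1.61+0.73j), (1.61-0.73j)]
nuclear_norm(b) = 8.63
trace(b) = 0.42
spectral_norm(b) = 3.93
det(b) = 6.12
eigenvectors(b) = [[-0.10-0.02j, (-0.1+0.02j), 0.03+0.27j, (0.03-0.27j)],[0.94+0.00j, 0.94-0.00j, (0.17-0.05j), 0.17+0.05j],[0.32+0.01j, 0.32-0.01j, (-0.89+0j), -0.89-0.00j],[0.05-0.01j, 0.05+0.01j, -0.25-0.20j, -0.25+0.20j]]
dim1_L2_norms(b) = [1.82, 3.78, 2.55, 1.66]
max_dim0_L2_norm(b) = 3.62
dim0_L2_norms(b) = [3.02, 1.84, 1.11, 3.62]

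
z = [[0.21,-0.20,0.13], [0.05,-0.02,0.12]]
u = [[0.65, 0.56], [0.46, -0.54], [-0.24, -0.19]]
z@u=[[0.01, 0.2],[-0.01, 0.02]]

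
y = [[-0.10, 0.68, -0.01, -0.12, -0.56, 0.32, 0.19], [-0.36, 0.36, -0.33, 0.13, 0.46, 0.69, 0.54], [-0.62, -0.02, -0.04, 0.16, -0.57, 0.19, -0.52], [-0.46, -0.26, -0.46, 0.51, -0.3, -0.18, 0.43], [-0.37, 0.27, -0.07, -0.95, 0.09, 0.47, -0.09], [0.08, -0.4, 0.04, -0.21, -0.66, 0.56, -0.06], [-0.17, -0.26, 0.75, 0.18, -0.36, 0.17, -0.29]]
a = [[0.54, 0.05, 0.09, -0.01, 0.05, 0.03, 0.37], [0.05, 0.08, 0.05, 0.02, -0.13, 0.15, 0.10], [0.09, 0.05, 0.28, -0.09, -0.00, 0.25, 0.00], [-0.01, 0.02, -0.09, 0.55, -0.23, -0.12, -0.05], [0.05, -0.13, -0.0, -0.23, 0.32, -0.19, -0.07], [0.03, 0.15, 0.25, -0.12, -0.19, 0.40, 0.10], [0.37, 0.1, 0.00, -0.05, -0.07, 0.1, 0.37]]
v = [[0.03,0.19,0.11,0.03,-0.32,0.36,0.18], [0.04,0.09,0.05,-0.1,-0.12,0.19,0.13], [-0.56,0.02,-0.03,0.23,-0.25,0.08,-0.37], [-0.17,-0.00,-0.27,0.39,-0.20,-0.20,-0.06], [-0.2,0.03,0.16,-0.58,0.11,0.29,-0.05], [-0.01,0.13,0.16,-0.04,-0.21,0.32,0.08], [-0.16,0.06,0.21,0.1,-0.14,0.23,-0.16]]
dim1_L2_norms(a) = [0.67, 0.25, 0.4, 0.62, 0.46, 0.55, 0.55]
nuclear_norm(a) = 2.56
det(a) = 0.00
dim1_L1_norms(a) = [1.14, 0.58, 0.76, 1.07, 0.99, 1.24, 1.06]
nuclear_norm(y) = 6.76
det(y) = -0.38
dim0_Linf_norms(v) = [0.56, 0.19, 0.27, 0.58, 0.32, 0.36, 0.37]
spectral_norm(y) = 1.48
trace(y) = 1.09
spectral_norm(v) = 0.96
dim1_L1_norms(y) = [1.98, 2.87, 2.12, 2.6, 2.31, 2.01, 2.18]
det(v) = -0.00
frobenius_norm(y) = 2.77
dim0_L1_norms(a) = [1.14, 0.58, 0.76, 1.07, 0.99, 1.24, 1.06]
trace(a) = 2.54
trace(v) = 0.75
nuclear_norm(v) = 2.76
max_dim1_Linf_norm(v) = 0.58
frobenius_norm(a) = 1.37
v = y @ a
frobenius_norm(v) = 1.48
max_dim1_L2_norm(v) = 0.76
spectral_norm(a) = 0.94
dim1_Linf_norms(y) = [0.68, 0.69, 0.62, 0.51, 0.95, 0.66, 0.75]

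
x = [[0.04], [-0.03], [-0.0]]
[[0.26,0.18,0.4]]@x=[[0.01]]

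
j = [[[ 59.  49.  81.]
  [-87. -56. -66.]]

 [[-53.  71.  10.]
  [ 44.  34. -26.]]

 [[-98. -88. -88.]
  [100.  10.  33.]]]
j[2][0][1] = -88.0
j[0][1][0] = -87.0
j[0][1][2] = -66.0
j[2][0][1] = -88.0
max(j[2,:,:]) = 100.0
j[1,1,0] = 44.0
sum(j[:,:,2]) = -56.0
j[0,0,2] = 81.0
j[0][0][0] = 59.0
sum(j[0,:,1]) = -7.0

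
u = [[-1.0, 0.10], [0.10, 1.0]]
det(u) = -1.010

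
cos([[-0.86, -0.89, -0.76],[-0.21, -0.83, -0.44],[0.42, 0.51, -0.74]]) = [[0.67,  -0.57,  -0.72], [-0.10,  0.66,  -0.39], [0.36,  0.52,  0.91]]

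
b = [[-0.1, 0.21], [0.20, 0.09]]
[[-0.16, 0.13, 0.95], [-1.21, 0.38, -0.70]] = b @ [[-4.70, 1.32, -4.54],[-2.98, 1.26, 2.36]]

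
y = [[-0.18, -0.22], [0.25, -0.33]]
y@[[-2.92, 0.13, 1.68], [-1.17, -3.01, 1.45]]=[[0.78, 0.64, -0.62],  [-0.34, 1.03, -0.06]]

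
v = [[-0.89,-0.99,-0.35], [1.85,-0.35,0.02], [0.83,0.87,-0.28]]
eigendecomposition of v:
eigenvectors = [[(0.05-0.53j), (0.05+0.53j), 0.03+0.00j], [-0.69+0.00j, (-0.69-0j), -0.34+0.00j], [(-0.25+0.43j), -0.25-0.43j, 0.94+0.00j]]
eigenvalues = [(-0.48+1.41j), (-0.48-1.41j), (-0.57+0j)]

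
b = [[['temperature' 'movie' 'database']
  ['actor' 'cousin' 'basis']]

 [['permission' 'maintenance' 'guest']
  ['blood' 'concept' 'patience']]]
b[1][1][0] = 'blood'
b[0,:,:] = [['temperature', 'movie', 'database'], ['actor', 'cousin', 'basis']]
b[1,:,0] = ['permission', 'blood']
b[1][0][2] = 'guest'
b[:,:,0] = [['temperature', 'actor'], ['permission', 'blood']]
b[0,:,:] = [['temperature', 'movie', 'database'], ['actor', 'cousin', 'basis']]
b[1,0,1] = 'maintenance'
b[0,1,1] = 'cousin'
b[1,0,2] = 'guest'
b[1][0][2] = 'guest'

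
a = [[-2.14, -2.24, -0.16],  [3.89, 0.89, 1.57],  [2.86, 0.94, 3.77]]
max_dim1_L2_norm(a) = 4.82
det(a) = 18.59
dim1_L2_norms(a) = [3.1, 4.29, 4.82]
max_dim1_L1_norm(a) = 7.57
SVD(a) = [[-0.37,0.76,0.54], [0.63,-0.22,0.75], [0.69,0.61,-0.39]] @ diag([6.6514127731928365, 2.380812246955815, 1.1740703408877984]) @ [[0.78, 0.30, 0.55], [-0.32, -0.56, 0.77], [0.54, -0.77, -0.34]]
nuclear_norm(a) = 10.21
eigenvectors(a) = [[0.15+0.00j, (0.35-0.51j), 0.35+0.51j],[(-0.32+0j), (-0.73+0j), (-0.73-0j)],[-0.93+0.00j, (-0.19+0.24j), -0.19-0.24j]]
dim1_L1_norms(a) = [4.54, 6.35, 7.57]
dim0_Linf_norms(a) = [3.89, 2.24, 3.77]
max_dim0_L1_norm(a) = 8.89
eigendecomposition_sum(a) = [[(-0.3+0j), (0.03+0j), -0.64-0.00j], [0.64-0.00j, -0.05+0.00j, (1.37+0j)], [(1.87-0j), -0.16+0.00j, 3.99+0.00j]] + [[(-0.92+1.03j), -1.13-0.30j, 0.24+0.27j], [(1.62+0.21j), (0.47+1.3j), (0.1-0.42j)], [0.50-0.47j, 0.55+0.19j, -0.11-0.14j]] + [[-0.92-1.03j,-1.13+0.30j,(0.24-0.27j)], [1.62-0.21j,(0.47-1.3j),(0.1+0.42j)], [0.50+0.47j,(0.55-0.19j),(-0.11+0.14j)]]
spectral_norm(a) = 6.65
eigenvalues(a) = [(3.63+0j), (-0.56+2.19j), (-0.56-2.19j)]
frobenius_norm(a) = 7.16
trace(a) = 2.52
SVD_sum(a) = [[-1.9, -0.74, -1.33], [3.25, 1.27, 2.28], [3.57, 1.39, 2.5]] + [[-0.58, -1.01, 1.39], [0.17, 0.30, -0.41], [-0.46, -0.81, 1.11]] + [[0.34, -0.49, -0.21], [0.47, -0.68, -0.3], [-0.25, 0.36, 0.16]]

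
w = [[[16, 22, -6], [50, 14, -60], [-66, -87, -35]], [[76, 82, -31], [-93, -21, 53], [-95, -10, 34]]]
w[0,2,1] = -87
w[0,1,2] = -60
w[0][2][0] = -66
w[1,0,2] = -31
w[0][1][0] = 50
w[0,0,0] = 16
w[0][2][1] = -87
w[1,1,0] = -93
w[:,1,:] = [[50, 14, -60], [-93, -21, 53]]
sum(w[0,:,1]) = -51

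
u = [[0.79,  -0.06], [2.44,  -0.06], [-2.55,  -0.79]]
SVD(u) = [[-0.21, -0.28], [-0.66, -0.67], [0.72, -0.69]] @ diag([3.6525360980478574, 0.6086707258093969]) @ [[-0.99,  -0.14], [-0.14,  0.99]]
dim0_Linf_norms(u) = [2.55, 0.79]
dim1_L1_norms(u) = [0.85, 2.5, 3.34]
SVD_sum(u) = [[0.77, 0.11], [2.38, 0.34], [-2.61, -0.37]] + [[0.02,-0.17],  [0.06,-0.40],  [0.06,-0.42]]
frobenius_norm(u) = 3.70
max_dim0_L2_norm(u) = 3.62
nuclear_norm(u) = 4.26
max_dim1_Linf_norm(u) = 2.55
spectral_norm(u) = 3.65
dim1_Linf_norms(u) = [0.79, 2.44, 2.55]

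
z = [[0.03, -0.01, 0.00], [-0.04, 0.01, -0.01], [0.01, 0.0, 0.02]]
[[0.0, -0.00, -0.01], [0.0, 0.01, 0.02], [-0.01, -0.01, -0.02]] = z @ [[0.09, -0.07, -0.38], [0.08, 0.07, 0.08], [-0.5, -0.50, -0.70]]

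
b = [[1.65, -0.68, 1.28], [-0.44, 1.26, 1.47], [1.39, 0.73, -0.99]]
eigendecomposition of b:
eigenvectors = [[-0.37, -0.77, 0.60], [-0.42, -0.45, 0.66], [0.83, -0.46, 0.46]]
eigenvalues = [-1.99, 2.03, 1.88]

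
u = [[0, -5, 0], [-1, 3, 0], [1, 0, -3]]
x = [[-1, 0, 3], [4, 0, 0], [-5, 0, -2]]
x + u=[[-1, -5, 3], [3, 3, 0], [-4, 0, -5]]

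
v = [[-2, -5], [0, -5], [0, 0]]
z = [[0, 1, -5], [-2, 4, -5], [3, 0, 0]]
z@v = [[0, -5], [4, -10], [-6, -15]]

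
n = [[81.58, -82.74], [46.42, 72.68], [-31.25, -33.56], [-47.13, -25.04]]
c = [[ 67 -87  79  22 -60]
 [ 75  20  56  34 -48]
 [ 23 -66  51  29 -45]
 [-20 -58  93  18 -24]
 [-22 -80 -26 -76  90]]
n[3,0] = -47.13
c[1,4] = -48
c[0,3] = 22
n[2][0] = -31.25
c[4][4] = 90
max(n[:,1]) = 72.68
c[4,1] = -80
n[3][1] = -25.04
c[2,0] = 23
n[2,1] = -33.56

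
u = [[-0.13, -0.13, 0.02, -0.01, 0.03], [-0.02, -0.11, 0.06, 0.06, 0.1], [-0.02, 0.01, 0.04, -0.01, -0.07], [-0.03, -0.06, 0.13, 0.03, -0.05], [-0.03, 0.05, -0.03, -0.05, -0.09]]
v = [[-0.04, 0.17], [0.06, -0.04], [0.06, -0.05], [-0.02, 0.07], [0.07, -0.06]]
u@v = [[0.00, -0.02],[0.0, -0.00],[-0.0, -0.00],[0.00, -0.0],[-0.00, -0.0]]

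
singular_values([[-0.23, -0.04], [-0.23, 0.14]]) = [0.33, 0.12]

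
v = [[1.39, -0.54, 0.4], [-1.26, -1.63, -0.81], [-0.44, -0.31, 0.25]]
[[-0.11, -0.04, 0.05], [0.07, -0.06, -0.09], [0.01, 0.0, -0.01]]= v @ [[-0.06, -0.02, 0.03], [0.02, 0.04, 0.01], [-0.03, 0.02, 0.04]]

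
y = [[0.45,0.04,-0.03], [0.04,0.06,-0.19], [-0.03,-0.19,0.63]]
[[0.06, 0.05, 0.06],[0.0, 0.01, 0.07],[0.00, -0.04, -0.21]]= y@ [[0.14,0.11,0.13], [0.06,0.04,-0.29], [0.03,-0.04,-0.41]]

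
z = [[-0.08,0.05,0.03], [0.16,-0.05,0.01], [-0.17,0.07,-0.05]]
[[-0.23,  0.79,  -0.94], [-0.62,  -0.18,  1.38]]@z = [[0.3, -0.12, 0.05], [-0.21, 0.07, -0.09]]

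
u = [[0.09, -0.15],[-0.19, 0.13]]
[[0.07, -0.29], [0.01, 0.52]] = u @[[-0.62, -2.46], [-0.85, 0.43]]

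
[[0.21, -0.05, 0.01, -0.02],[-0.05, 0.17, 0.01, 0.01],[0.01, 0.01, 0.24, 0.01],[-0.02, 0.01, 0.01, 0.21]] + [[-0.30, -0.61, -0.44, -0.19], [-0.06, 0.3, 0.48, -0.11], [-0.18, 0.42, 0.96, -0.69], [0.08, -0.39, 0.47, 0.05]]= [[-0.09, -0.66, -0.43, -0.21], [-0.11, 0.47, 0.49, -0.1], [-0.17, 0.43, 1.2, -0.68], [0.06, -0.38, 0.48, 0.26]]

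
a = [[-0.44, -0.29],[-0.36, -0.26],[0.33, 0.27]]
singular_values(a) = [0.81, 0.03]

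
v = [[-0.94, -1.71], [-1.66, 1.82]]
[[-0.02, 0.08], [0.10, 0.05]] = v @[[-0.03, -0.05], [0.03, -0.02]]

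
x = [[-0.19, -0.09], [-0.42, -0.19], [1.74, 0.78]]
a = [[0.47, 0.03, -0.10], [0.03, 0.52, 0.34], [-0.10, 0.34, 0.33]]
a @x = [[-0.28,-0.13], [0.37,0.16], [0.45,0.20]]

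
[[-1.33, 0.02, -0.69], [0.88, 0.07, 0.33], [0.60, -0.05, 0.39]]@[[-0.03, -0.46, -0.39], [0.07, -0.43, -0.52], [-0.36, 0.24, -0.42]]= [[0.29, 0.44, 0.80], [-0.14, -0.36, -0.52], [-0.16, -0.16, -0.37]]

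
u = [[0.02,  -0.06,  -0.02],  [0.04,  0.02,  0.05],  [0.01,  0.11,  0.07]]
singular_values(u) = [0.15, 0.06, 0.0]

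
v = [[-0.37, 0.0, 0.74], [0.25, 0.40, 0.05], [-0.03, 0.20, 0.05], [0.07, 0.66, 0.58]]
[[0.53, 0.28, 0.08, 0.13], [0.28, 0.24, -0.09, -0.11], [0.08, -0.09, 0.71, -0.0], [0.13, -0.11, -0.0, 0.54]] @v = [[-0.12,0.21,0.49], [-0.05,0.01,0.15], [-0.07,0.11,0.09], [-0.04,0.31,0.40]]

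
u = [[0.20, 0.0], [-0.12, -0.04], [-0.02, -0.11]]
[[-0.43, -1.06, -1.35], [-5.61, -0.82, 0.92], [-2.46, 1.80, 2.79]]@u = [[0.07, 0.19], [-1.04, -0.07], [-0.76, -0.38]]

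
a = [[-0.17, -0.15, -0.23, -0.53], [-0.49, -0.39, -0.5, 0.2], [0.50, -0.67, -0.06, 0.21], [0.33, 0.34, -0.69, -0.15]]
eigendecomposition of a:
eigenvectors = [[-0.31+0.00j, 0.20+0.52j, (0.2-0.52j), (0.3+0j)], [(0.52+0j), -0.06+0.06j, (-0.06-0.06j), 0.82+0.00j], [(-0.55+0j), (0.18-0.44j), (0.18+0.44j), (0.49+0j)], [0.57+0.00j, 0.68+0.00j, 0.68-0.00j, -0.05+0.00j]]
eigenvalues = [(0.65+0j), (-0.27+0.72j), (-0.27-0.72j), (-0.88+0j)]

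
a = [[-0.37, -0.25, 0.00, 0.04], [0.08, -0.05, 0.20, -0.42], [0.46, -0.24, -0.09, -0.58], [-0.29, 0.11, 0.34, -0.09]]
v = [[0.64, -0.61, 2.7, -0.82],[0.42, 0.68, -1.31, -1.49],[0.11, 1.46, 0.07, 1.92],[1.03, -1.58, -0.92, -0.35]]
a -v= [[-1.01, 0.36, -2.70, 0.86], [-0.34, -0.73, 1.51, 1.07], [0.35, -1.7, -0.16, -2.5], [-1.32, 1.69, 1.26, 0.26]]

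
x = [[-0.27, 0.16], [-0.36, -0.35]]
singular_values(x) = [0.51, 0.3]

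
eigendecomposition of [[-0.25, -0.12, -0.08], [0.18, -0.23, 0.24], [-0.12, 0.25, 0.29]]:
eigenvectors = [[-0.15-0.50j, -0.15+0.50j, (-0.17+0j)], [-0.79+0.00j, -0.79-0.00j, (0.31+0j)], [0.32-0.04j, 0.32+0.04j, (0.94+0j)]]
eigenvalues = [(-0.29+0.13j), (-0.29-0.13j), (0.39+0j)]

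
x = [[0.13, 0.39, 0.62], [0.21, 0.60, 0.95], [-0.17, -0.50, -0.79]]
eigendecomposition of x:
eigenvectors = [[(-0.5+0j), 0.33+0.21j, (0.33-0.21j)],[-0.66+0.00j, (0.74+0j), 0.74-0.00j],[(0.57+0j), -0.54-0.04j, -0.54+0.04j]]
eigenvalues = [(-0.07+0j), 0.01j, -0.01j]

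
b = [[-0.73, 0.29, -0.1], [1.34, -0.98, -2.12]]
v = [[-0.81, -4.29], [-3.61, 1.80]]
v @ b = [[-5.16,3.97,9.18], [5.05,-2.81,-3.46]]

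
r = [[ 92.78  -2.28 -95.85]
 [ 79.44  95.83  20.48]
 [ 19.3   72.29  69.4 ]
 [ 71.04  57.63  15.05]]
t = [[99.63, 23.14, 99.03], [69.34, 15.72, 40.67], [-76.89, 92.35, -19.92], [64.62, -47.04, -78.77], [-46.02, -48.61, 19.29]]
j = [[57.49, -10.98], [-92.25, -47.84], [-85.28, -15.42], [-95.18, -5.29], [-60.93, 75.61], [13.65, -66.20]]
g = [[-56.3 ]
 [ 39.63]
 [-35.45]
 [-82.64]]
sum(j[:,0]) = -262.5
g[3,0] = -82.64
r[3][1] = 57.63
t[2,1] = 92.35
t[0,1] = 23.14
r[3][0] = 71.04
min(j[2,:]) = -85.28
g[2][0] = -35.45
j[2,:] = [-85.28, -15.42]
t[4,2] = 19.29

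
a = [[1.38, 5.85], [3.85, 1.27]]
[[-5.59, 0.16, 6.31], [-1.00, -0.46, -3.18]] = a @ [[0.06,-0.14,-1.28], [-0.97,0.06,1.38]]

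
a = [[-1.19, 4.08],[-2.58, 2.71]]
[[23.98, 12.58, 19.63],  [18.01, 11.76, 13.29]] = a @ [[-1.16, -1.9, -0.14],[5.54, 2.53, 4.77]]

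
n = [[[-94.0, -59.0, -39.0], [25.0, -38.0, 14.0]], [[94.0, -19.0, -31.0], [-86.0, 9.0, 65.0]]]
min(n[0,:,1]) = -59.0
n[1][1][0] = -86.0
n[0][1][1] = -38.0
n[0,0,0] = -94.0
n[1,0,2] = -31.0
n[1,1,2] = 65.0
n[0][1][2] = 14.0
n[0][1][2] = 14.0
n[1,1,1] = 9.0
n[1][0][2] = -31.0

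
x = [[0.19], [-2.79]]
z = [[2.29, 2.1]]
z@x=[[-5.42]]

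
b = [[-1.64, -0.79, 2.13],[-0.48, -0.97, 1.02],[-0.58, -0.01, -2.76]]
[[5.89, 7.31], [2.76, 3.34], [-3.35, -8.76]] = b @ [[-1.36, -0.31], [-0.59, 0.12], [1.50, 3.24]]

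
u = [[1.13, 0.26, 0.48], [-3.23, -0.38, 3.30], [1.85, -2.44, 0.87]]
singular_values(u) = [4.71, 3.16, 1.02]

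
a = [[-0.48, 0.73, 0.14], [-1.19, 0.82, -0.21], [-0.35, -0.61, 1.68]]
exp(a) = [[0.22, 0.74, 0.13], [-1.28, 1.88, -0.88], [0.04, -2.32, 5.62]]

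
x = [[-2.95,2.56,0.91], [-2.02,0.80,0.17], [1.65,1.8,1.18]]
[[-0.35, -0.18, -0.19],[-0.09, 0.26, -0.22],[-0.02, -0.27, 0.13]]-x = [[2.6, -2.74, -1.1], [1.93, -0.54, -0.39], [-1.67, -2.07, -1.05]]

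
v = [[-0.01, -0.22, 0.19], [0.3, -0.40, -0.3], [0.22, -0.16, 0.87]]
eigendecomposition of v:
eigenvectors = [[(0.45+0.38j),  (0.45-0.38j),  (0.23+0j)], [0.80+0.00j,  0.80-0.00j,  -0.16+0.00j], [0.04-0.07j,  (0.04+0.07j),  (0.96+0j)]]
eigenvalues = [(-0.24+0.17j), (-0.24-0.17j), (0.95+0j)]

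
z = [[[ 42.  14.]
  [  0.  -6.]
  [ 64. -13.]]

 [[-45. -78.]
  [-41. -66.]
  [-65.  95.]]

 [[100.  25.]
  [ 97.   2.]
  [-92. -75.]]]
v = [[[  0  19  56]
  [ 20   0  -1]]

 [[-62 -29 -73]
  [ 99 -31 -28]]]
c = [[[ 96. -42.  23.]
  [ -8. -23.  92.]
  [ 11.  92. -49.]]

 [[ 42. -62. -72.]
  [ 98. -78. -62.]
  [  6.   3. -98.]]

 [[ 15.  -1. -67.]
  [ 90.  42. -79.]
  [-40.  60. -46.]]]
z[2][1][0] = 97.0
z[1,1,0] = -41.0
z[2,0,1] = 25.0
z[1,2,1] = 95.0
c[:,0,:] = [[96.0, -42.0, 23.0], [42.0, -62.0, -72.0], [15.0, -1.0, -67.0]]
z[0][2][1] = -13.0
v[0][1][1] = 0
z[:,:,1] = [[14.0, -6.0, -13.0], [-78.0, -66.0, 95.0], [25.0, 2.0, -75.0]]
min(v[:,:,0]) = -62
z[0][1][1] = -6.0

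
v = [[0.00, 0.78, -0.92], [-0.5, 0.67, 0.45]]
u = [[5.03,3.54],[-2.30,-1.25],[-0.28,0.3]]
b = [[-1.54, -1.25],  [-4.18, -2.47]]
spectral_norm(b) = 5.24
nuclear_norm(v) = 2.15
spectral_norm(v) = 1.21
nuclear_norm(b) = 5.51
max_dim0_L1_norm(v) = 1.45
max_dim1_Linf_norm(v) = 0.92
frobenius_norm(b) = 5.24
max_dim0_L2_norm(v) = 1.03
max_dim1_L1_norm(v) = 1.7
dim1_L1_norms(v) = [1.7, 1.62]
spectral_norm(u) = 6.68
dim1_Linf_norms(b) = [1.54, 4.18]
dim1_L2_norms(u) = [6.15, 2.62, 0.41]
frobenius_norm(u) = 6.70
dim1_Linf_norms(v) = [0.92, 0.67]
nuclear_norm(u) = 7.17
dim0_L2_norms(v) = [0.5, 1.03, 1.02]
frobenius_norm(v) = 1.53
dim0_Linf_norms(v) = [0.5, 0.78, 0.92]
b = v @ u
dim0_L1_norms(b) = [5.72, 3.72]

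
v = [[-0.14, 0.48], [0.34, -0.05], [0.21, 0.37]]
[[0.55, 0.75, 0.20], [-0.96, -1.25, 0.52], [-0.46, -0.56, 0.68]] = v @ [[-2.77, -3.60, 1.66],[0.34, 0.52, 0.9]]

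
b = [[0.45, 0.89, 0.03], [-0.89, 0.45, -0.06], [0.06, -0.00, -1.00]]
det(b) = -1.00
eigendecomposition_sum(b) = [[(0.23+0.44j), 0.44-0.22j, (-0+0.02j)], [(-0.45+0.23j), 0.23+0.45j, -0.02-0.00j], [0.01+0.01j, (0.01-0.01j), 0j]] + [[0.23-0.44j, (0.44+0.22j), -0.00-0.02j], [-0.45-0.23j, (0.23-0.45j), -0.02+0.00j], [0.01-0.01j, (0.01+0.01j), 0.00-0.00j]] + [[(-0+0j),0j,(0.03+0j)], [0.00-0.00j,-0.00-0.00j,-0.02-0.00j], [(0.03-0j),-0.02-0.00j,(-1-0j)]]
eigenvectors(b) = [[-0.71j,  0.00+0.71j,  (-0.03+0j)], [0.71+0.00j,  0.71-0.00j,  (0.02+0j)], [-0.01-0.02j,  -0.01+0.02j,  1.00+0.00j]]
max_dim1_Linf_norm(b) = 1.0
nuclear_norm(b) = 3.00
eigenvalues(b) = [(0.45+0.89j), (0.45-0.89j), (-1+0j)]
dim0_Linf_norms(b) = [0.89, 0.89, 1.0]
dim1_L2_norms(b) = [1.0, 1.0, 1.0]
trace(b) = -0.10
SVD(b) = [[-0.25, -0.95, 0.19],[0.54, -0.30, -0.79],[0.81, -0.1, 0.59]] @ diag([1.0044597852209878, 0.9973094325956527, 0.996862295168969]) @ [[-0.54, 0.02, -0.84], [-0.17, -0.98, 0.09], [0.83, -0.19, -0.53]]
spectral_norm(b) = 1.00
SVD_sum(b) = [[0.14, -0.0, 0.21],  [-0.29, 0.01, -0.45],  [-0.44, 0.01, -0.68]] + [[0.16, 0.93, -0.08],  [0.05, 0.30, -0.03],  [0.02, 0.09, -0.01]] + [[0.16, -0.04, -0.10], [-0.65, 0.15, 0.42], [0.48, -0.11, -0.31]]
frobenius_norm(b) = 1.73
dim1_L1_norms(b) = [1.37, 1.4, 1.06]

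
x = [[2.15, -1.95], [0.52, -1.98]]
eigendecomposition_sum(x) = [[2.03, -1.02], [0.27, -0.14]] + [[0.12, -0.93], [0.25, -1.84]]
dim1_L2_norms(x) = [2.9, 2.05]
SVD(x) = [[-0.83, -0.55], [-0.55, 0.83]] @ diag([3.4232019477263362, 0.9473586570473805]) @ [[-0.61, 0.79], [-0.79, -0.61]]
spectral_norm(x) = 3.42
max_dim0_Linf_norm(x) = 2.15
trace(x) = 0.17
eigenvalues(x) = [1.89, -1.72]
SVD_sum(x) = [[1.73, -2.27], [1.15, -1.5]] + [[0.42, 0.32],[-0.63, -0.48]]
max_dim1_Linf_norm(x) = 2.15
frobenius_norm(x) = 3.55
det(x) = -3.24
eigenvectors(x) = [[0.99, 0.45],  [0.13, 0.89]]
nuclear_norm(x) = 4.37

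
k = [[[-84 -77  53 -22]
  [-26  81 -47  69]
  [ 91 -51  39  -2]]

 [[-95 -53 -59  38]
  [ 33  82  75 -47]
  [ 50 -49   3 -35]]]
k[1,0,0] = -95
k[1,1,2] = 75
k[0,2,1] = -51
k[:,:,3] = [[-22, 69, -2], [38, -47, -35]]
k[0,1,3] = 69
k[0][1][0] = -26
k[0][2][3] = -2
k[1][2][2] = 3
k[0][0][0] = -84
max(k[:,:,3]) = 69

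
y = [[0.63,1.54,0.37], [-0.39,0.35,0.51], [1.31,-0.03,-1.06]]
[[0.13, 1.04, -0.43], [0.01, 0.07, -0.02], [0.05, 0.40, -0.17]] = y @ [[0.01, 0.09, -0.04], [0.09, 0.71, -0.29], [-0.04, -0.29, 0.12]]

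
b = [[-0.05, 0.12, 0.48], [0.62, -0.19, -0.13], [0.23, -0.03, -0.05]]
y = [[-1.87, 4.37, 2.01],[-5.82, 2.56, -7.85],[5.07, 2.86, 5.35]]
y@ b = [[3.27, -1.12, -1.57], [0.07, -0.95, -2.73], [2.75, -0.10, 1.79]]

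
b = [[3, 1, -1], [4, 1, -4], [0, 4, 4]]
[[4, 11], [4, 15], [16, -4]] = b @ [[0, 4], [4, -1], [0, 0]]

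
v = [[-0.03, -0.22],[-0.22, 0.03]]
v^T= [[-0.03, -0.22],  [-0.22, 0.03]]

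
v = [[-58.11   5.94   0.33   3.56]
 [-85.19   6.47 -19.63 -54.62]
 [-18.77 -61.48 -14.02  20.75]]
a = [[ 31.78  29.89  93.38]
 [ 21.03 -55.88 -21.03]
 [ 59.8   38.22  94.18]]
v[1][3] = -54.62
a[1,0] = 21.03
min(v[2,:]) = -61.48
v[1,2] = -19.63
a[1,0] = 21.03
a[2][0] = 59.8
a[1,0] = 21.03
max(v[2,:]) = 20.75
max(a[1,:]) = 21.03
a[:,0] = [31.78, 21.03, 59.8]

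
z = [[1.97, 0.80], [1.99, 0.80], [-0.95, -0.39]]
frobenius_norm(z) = 3.19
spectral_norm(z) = 3.19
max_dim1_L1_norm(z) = 2.79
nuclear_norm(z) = 3.20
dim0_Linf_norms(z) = [1.99, 0.8]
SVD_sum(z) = [[1.97, 0.8], [1.99, 0.8], [-0.95, -0.39]] + [[-0.0,0.0], [0.0,-0.00], [0.0,-0.00]]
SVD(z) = [[-0.67, 0.33], [-0.67, -0.66], [0.32, -0.68]] @ diag([3.189912631664959, 0.00757643348392677]) @ [[-0.93,-0.38],[-0.38,0.93]]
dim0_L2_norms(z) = [2.96, 1.2]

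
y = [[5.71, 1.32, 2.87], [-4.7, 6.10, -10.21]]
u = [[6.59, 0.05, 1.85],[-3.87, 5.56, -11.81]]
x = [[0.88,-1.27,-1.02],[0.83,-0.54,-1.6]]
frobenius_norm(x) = 2.64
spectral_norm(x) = 2.56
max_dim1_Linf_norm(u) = 11.81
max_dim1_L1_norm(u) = 21.24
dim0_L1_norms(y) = [10.41, 7.42, 13.08]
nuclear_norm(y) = 18.51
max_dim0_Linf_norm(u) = 11.81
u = y + x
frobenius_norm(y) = 14.36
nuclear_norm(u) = 19.83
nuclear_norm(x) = 3.22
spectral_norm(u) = 14.14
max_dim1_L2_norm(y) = 12.79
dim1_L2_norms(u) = [6.84, 13.61]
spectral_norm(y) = 13.43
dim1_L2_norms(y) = [6.53, 12.79]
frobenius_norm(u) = 15.24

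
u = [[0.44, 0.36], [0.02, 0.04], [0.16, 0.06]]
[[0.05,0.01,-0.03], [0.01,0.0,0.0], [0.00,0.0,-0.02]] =u @ [[-0.07,0.02,-0.16], [0.22,-0.00,0.11]]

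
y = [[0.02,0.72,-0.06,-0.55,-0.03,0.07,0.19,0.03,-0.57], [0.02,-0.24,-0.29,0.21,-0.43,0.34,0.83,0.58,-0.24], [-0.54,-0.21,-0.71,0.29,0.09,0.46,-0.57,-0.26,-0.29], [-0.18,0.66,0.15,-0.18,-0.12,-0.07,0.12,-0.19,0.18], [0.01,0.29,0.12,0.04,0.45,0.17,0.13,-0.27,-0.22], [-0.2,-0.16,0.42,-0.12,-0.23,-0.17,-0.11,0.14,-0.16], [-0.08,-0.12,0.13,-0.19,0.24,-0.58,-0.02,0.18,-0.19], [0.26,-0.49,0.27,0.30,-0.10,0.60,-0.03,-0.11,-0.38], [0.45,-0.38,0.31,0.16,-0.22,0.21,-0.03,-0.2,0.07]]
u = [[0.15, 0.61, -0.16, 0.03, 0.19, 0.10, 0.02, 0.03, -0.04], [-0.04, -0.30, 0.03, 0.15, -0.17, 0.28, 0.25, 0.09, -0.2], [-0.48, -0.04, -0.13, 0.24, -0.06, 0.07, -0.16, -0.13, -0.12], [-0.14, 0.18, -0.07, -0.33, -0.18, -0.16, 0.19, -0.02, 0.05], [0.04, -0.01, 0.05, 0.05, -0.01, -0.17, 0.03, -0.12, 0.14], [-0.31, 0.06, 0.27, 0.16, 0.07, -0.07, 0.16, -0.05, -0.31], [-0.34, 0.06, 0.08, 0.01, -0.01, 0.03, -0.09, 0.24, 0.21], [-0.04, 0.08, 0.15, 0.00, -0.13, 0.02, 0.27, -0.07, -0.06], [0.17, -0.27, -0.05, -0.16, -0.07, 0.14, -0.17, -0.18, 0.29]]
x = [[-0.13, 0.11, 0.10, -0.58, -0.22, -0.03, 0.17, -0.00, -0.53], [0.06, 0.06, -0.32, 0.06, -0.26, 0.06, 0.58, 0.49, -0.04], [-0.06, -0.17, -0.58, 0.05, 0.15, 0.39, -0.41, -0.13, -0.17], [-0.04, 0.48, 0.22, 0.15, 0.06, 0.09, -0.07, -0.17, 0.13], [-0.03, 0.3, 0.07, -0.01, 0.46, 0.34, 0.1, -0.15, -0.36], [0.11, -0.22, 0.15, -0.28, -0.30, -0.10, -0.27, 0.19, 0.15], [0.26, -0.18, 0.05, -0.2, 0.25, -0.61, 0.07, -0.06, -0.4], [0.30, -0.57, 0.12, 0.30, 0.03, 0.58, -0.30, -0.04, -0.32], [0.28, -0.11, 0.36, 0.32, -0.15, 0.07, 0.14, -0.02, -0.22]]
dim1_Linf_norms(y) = [0.72, 0.83, 0.71, 0.66, 0.45, 0.42, 0.58, 0.6, 0.45]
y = u + x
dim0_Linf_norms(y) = [0.54, 0.72, 0.71, 0.55, 0.45, 0.6, 0.83, 0.58, 0.57]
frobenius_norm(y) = 2.83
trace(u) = -0.56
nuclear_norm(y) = 7.15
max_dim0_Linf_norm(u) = 0.61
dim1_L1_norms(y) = [2.24, 3.18, 3.42, 1.85, 1.7, 1.71, 1.73, 2.54, 2.03]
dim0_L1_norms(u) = [1.71, 1.61, 0.99, 1.13, 0.89, 1.04, 1.34, 0.93, 1.42]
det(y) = -0.00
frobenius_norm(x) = 2.41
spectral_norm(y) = 1.57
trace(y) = -0.89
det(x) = 0.00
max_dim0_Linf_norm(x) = 0.61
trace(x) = -0.33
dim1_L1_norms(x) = [1.87, 1.93, 2.11, 1.41, 1.82, 1.77, 2.08, 2.56, 1.67]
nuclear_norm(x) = 6.25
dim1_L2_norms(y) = [1.09, 1.25, 1.27, 0.79, 0.69, 0.63, 0.73, 1.0, 0.78]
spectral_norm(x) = 1.27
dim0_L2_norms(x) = [0.52, 0.88, 0.82, 0.82, 0.73, 1.0, 0.86, 0.59, 0.89]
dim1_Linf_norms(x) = [0.58, 0.58, 0.58, 0.48, 0.46, 0.3, 0.61, 0.58, 0.36]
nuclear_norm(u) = 4.12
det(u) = 0.00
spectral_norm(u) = 0.86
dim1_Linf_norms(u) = [0.61, 0.3, 0.48, 0.33, 0.17, 0.31, 0.34, 0.27, 0.29]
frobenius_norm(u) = 1.58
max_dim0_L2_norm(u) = 0.76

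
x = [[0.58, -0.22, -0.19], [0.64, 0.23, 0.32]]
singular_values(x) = [0.87, 0.47]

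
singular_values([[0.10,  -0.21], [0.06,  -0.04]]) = [0.24, 0.04]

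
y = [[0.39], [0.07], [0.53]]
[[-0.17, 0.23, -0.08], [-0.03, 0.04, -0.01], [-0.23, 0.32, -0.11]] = y@[[-0.44, 0.60, -0.21]]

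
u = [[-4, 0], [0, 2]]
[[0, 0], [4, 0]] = u@[[0, 0], [2, 0]]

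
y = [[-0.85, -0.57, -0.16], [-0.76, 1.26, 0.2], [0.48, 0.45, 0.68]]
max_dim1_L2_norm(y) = 1.48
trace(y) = 1.09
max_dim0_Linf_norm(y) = 1.26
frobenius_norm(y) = 2.04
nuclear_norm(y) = 3.24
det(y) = -0.85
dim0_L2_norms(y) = [1.24, 1.45, 0.73]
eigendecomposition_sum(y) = [[-0.94, -0.22, -0.06], [-0.35, -0.08, -0.02], [0.36, 0.09, 0.02]] + [[0.00, -0.0, 0.0],[-0.07, 0.04, -0.15],[0.25, -0.13, 0.52]] + [[0.09, -0.35, -0.10], [-0.34, 1.31, 0.37], [-0.13, 0.49, 0.14]]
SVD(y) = [[0.28, 0.71, 0.65], [-0.89, 0.44, -0.09], [-0.35, -0.55, 0.75]] @ diag([1.5399139854210722, 1.2702432286332188, 0.4343351903956774]) @ [[0.18, -0.94, -0.30], [-0.95, -0.08, -0.32], [-0.27, -0.34, 0.90]]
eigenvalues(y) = [-1.0, 0.55, 1.54]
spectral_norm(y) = 1.54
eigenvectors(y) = [[0.88, 0.00, -0.24], [0.33, -0.27, 0.91], [-0.34, 0.96, 0.34]]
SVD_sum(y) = [[0.08, -0.41, -0.13], [-0.24, 1.29, 0.41], [-0.10, 0.51, 0.16]] + [[-0.85, -0.07, -0.28], [-0.53, -0.04, -0.18], [0.66, 0.05, 0.22]] + [[-0.08, -0.10, 0.25], [0.01, 0.01, -0.04], [-0.09, -0.11, 0.30]]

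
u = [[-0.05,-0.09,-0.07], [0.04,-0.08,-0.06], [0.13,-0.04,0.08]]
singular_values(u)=[0.17, 0.14, 0.03]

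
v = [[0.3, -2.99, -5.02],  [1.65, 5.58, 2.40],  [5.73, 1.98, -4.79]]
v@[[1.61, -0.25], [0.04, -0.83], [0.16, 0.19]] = [[-0.44, 1.45], [3.26, -4.59], [8.54, -3.99]]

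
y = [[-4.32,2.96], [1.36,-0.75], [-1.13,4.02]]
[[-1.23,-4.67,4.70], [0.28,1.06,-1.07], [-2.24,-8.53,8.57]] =y @ [[-0.12, -0.46, 0.46], [-0.59, -2.25, 2.26]]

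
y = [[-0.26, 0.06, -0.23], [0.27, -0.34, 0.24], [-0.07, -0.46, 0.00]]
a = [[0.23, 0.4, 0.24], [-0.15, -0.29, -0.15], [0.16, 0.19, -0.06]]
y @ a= [[-0.11, -0.17, -0.06], [0.15, 0.25, 0.1], [0.05, 0.11, 0.05]]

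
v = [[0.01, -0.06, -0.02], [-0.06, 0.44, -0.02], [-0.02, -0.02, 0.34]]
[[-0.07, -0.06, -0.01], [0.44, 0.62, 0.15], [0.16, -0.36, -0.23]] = v @ [[-0.38, -0.23, 0.21], [0.98, 1.33, 0.35], [0.52, -1.0, -0.63]]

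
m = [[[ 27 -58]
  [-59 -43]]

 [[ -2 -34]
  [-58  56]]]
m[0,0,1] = -58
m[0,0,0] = 27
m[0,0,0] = 27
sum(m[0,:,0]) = -32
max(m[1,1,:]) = 56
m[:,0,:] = [[27, -58], [-2, -34]]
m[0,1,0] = -59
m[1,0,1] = -34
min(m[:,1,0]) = -59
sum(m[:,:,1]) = -79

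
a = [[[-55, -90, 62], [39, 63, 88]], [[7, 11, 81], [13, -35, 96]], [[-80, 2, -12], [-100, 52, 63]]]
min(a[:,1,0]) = -100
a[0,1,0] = 39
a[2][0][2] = -12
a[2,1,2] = 63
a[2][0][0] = -80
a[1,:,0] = [7, 13]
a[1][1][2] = 96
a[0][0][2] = 62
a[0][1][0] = 39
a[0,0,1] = -90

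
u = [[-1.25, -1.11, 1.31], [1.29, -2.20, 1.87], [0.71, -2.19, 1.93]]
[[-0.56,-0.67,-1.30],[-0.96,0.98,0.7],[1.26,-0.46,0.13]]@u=[[-1.09, 4.94, -4.5], [2.96, -2.62, 1.93], [-2.08, -0.67, 1.04]]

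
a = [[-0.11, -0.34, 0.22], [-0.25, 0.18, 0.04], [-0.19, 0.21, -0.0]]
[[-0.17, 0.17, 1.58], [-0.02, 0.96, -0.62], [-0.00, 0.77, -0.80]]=a @ [[-1.36,  -2.95,  -0.61],[-1.24,  1.02,  -4.34],[-3.37,  0.86,  0.19]]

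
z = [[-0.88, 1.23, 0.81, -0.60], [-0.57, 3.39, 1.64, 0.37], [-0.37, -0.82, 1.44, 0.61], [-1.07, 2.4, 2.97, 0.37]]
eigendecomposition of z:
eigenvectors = [[0.14-0.00j,0.14+0.00j,0.88+0.00j,-0.81+0.00j], [(0.83+0j),(0.83-0j),0.06+0.00j,-0.01+0.00j], [-0.34+0.15j,(-0.34-0.15j),(0.03+0j),-0.37+0.00j], [(0.37+0.13j),(0.37-0.13j),(0.48+0j),0.46+0.00j]]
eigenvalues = [(2.79+0.36j), (2.79-0.36j), (-1.09+0j), (-0.16+0j)]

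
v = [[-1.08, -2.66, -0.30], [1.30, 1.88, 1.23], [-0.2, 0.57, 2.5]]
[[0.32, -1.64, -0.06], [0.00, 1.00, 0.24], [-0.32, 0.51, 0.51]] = v @ [[0.47,-0.31,-0.02], [-0.31,0.74,0.01], [-0.02,0.01,0.20]]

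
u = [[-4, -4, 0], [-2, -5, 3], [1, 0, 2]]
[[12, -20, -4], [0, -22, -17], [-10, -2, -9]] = u @ [[0, 4, 1], [-3, 1, 0], [-5, -3, -5]]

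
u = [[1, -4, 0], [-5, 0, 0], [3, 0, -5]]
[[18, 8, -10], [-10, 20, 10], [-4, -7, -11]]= u@ [[2, -4, -2], [-4, -3, 2], [2, -1, 1]]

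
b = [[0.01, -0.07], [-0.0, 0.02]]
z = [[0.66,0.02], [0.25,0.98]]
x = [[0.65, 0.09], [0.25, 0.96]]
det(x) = 0.60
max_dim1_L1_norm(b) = 0.08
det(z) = 0.64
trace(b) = 0.03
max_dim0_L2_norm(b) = 0.07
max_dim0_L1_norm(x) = 1.05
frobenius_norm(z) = 1.21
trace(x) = 1.61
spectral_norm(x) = 1.04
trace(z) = 1.64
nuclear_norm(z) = 1.66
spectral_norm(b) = 0.07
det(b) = 0.00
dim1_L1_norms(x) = [0.74, 1.21]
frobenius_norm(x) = 1.19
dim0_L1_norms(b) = [0.01, 0.09]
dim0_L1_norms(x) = [0.9, 1.05]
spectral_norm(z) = 1.04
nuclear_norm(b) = 0.08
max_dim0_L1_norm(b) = 0.09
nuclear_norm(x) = 1.62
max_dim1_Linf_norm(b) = 0.07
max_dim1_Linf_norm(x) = 0.96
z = x + b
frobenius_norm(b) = 0.07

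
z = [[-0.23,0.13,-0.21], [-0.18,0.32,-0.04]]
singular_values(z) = [0.47, 0.18]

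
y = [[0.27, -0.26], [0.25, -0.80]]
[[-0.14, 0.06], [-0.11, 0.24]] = y @ [[-0.54, -0.08], [-0.03, -0.33]]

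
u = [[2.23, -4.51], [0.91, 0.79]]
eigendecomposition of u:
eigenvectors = [[(0.91+0j),(0.91-0j)], [0.15-0.38j,0.15+0.38j]]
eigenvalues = [(1.51+1.89j), (1.51-1.89j)]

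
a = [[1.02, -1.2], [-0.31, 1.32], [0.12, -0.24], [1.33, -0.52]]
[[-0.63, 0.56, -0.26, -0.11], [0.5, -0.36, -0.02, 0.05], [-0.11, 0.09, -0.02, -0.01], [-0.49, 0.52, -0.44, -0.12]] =a @ [[-0.24, 0.31, -0.37, -0.08], [0.32, -0.2, -0.10, 0.02]]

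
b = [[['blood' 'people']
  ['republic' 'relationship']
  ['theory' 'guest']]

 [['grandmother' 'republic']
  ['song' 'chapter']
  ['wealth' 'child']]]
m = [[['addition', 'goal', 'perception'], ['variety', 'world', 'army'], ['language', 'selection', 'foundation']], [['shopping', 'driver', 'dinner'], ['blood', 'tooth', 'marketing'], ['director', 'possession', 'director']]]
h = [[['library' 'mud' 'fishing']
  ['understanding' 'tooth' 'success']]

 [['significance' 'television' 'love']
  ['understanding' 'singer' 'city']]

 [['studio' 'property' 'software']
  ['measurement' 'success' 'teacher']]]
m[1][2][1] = 'possession'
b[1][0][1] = 'republic'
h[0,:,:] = [['library', 'mud', 'fishing'], ['understanding', 'tooth', 'success']]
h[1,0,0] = 'significance'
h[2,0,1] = 'property'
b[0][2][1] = 'guest'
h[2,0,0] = 'studio'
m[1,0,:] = ['shopping', 'driver', 'dinner']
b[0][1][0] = 'republic'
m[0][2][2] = 'foundation'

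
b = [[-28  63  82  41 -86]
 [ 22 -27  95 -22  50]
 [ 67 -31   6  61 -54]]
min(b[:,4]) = -86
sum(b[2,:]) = 49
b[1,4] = 50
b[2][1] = -31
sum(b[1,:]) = 118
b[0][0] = -28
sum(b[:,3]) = 80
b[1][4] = 50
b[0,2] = 82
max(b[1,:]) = 95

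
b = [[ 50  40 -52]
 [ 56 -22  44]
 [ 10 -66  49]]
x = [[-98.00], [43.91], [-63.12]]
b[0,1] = 40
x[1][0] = 43.91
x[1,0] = 43.91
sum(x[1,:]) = 43.91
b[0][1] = 40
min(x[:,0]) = -98.0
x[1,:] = [43.91]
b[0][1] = 40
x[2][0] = -63.12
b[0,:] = [50, 40, -52]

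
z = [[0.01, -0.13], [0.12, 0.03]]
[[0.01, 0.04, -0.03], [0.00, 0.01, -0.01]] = z @[[0.02, 0.13, -0.1], [-0.05, -0.29, 0.22]]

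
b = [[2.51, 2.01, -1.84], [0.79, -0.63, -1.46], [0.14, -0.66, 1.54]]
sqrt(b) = [[1.55+0.09j, (0.77-0.39j), -0.56-0.15j], [0.32-0.21j, (0.27+0.97j), -0.58+0.36j], [0.06-0.05j, (-0.28+0.24j), (1.23+0.09j)]]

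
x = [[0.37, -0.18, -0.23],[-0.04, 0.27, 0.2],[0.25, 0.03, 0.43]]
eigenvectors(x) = [[-0.68+0.00j, -0.68-0.00j, (0.32+0j)], [0.36+0.18j, (0.36-0.18j), (0.86+0j)], [(-0.03+0.62j), (-0.03-0.62j), (-0.39+0j)]]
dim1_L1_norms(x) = [0.78, 0.51, 0.71]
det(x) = 0.04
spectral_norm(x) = 0.58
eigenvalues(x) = [(0.45+0.26j), (0.45-0.26j), (0.16+0j)]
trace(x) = 1.07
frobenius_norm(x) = 0.76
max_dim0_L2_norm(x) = 0.53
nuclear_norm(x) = 1.21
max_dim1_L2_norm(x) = 0.5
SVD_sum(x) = [[0.05,-0.16,-0.3], [-0.05,0.14,0.27], [-0.05,0.16,0.31]] + [[0.29, -0.08, 0.10], [-0.04, 0.01, -0.01], [0.32, -0.09, 0.10]] + [[0.03, 0.06, -0.03], [0.05, 0.12, -0.05], [-0.02, -0.04, 0.02]]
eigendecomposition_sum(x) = [[(0.17+0.14j),(-0.11+0.05j),(-0.11+0.23j)], [(-0.05-0.12j),0.07+0.00j,(0.12-0.09j)], [(0.14-0.15j),0.04+0.11j,0.21+0.11j]] + [[(0.17-0.14j), -0.11-0.05j, (-0.11-0.23j)], [-0.05+0.12j, (0.07-0j), 0.12+0.09j], [0.14+0.15j, (0.04-0.11j), (0.21-0.11j)]] + [[0.02+0.00j, (0.05+0j), -0.01-0.00j],[0.07+0.00j, 0.12+0.00j, (-0.04-0j)],[(-0.03-0j), (-0.06-0j), 0.02+0.00j]]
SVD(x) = [[-0.59, 0.67, 0.45], [0.53, -0.1, 0.84], [0.61, 0.74, -0.29]] @ diag([0.5769131128833708, 0.4752916010072866, 0.16207761781057084]) @ [[-0.15, 0.46, 0.87], [0.92, -0.27, 0.30], [0.37, 0.85, -0.39]]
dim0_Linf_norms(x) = [0.37, 0.27, 0.43]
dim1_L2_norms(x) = [0.47, 0.34, 0.5]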